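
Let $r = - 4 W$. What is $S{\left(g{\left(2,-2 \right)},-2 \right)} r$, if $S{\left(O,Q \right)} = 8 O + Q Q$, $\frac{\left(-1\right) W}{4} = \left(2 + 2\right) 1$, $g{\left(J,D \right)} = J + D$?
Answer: $256$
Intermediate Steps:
$g{\left(J,D \right)} = D + J$
$W = -16$ ($W = - 4 \left(2 + 2\right) 1 = - 4 \cdot 4 \cdot 1 = \left(-4\right) 4 = -16$)
$r = 64$ ($r = \left(-4\right) \left(-16\right) = 64$)
$S{\left(O,Q \right)} = Q^{2} + 8 O$ ($S{\left(O,Q \right)} = 8 O + Q^{2} = Q^{2} + 8 O$)
$S{\left(g{\left(2,-2 \right)},-2 \right)} r = \left(\left(-2\right)^{2} + 8 \left(-2 + 2\right)\right) 64 = \left(4 + 8 \cdot 0\right) 64 = \left(4 + 0\right) 64 = 4 \cdot 64 = 256$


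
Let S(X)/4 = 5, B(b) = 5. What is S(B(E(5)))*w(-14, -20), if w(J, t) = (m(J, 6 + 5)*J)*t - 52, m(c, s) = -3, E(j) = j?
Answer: -17840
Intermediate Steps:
w(J, t) = -52 - 3*J*t (w(J, t) = (-3*J)*t - 52 = -3*J*t - 52 = -52 - 3*J*t)
S(X) = 20 (S(X) = 4*5 = 20)
S(B(E(5)))*w(-14, -20) = 20*(-52 - 3*(-14)*(-20)) = 20*(-52 - 840) = 20*(-892) = -17840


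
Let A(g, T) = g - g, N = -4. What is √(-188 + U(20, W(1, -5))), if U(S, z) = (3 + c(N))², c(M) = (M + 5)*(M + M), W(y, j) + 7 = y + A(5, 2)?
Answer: I*√163 ≈ 12.767*I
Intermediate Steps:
A(g, T) = 0
W(y, j) = -7 + y (W(y, j) = -7 + (y + 0) = -7 + y)
c(M) = 2*M*(5 + M) (c(M) = (5 + M)*(2*M) = 2*M*(5 + M))
U(S, z) = 25 (U(S, z) = (3 + 2*(-4)*(5 - 4))² = (3 + 2*(-4)*1)² = (3 - 8)² = (-5)² = 25)
√(-188 + U(20, W(1, -5))) = √(-188 + 25) = √(-163) = I*√163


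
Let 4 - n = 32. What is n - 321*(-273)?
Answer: 87605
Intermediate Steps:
n = -28 (n = 4 - 1*32 = 4 - 32 = -28)
n - 321*(-273) = -28 - 321*(-273) = -28 + 87633 = 87605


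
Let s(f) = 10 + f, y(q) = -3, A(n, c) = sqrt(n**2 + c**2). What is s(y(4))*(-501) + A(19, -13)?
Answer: -3507 + sqrt(530) ≈ -3484.0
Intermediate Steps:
A(n, c) = sqrt(c**2 + n**2)
s(y(4))*(-501) + A(19, -13) = (10 - 3)*(-501) + sqrt((-13)**2 + 19**2) = 7*(-501) + sqrt(169 + 361) = -3507 + sqrt(530)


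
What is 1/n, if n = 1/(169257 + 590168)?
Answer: 759425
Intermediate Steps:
n = 1/759425 ≈ 1.3168e-6
1/n = 1/(1/759425) = 759425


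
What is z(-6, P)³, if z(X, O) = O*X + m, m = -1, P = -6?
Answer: 42875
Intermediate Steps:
z(X, O) = -1 + O*X (z(X, O) = O*X - 1 = -1 + O*X)
z(-6, P)³ = (-1 - 6*(-6))³ = (-1 + 36)³ = 35³ = 42875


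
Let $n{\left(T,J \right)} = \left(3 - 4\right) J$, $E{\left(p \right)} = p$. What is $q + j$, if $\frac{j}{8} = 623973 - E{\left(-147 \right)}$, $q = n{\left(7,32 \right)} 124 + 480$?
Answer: $4989472$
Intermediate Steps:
$n{\left(T,J \right)} = - J$
$q = -3488$ ($q = \left(-1\right) 32 \cdot 124 + 480 = \left(-32\right) 124 + 480 = -3968 + 480 = -3488$)
$j = 4992960$ ($j = 8 \left(623973 - -147\right) = 8 \left(623973 + 147\right) = 8 \cdot 624120 = 4992960$)
$q + j = -3488 + 4992960 = 4989472$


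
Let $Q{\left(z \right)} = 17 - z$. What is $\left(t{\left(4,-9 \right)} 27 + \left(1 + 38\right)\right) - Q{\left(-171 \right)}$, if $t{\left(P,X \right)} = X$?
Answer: $-392$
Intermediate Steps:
$\left(t{\left(4,-9 \right)} 27 + \left(1 + 38\right)\right) - Q{\left(-171 \right)} = \left(\left(-9\right) 27 + \left(1 + 38\right)\right) - \left(17 - -171\right) = \left(-243 + 39\right) - \left(17 + 171\right) = -204 - 188 = -392$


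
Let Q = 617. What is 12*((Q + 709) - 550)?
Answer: 9312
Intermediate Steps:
12*((Q + 709) - 550) = 12*((617 + 709) - 550) = 12*(1326 - 550) = 12*776 = 9312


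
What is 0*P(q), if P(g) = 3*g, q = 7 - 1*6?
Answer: 0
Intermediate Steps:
q = 1 (q = 7 - 6 = 1)
0*P(q) = 0*(3*1) = 0*3 = 0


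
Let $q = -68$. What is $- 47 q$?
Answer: $3196$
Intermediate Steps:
$- 47 q = \left(-47\right) \left(-68\right) = 3196$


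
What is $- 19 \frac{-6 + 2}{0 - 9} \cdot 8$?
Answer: $- \frac{608}{9} \approx -67.556$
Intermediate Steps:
$- 19 \frac{-6 + 2}{0 - 9} \cdot 8 = - 19 \left(- \frac{4}{-9}\right) 8 = - 19 \left(\left(-4\right) \left(- \frac{1}{9}\right)\right) 8 = \left(-19\right) \frac{4}{9} \cdot 8 = \left(- \frac{76}{9}\right) 8 = - \frac{608}{9}$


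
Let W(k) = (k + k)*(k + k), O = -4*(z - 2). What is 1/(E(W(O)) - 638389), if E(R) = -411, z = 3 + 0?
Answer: -1/638800 ≈ -1.5654e-6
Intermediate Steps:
z = 3
O = -4 (O = -4*(3 - 2) = -4*1 = -4)
W(k) = 4*k**2 (W(k) = (2*k)*(2*k) = 4*k**2)
1/(E(W(O)) - 638389) = 1/(-411 - 638389) = 1/(-638800) = -1/638800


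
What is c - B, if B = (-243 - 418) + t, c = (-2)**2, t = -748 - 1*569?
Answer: 1982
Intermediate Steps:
t = -1317 (t = -748 - 569 = -1317)
c = 4
B = -1978 (B = (-243 - 418) - 1317 = -661 - 1317 = -1978)
c - B = 4 - 1*(-1978) = 4 + 1978 = 1982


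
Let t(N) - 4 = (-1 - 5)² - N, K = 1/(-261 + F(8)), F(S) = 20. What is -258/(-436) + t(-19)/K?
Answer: -3099613/218 ≈ -14218.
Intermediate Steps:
K = -1/241 (K = 1/(-261 + 20) = 1/(-241) = -1/241 ≈ -0.0041494)
t(N) = 40 - N (t(N) = 4 + ((-1 - 5)² - N) = 4 + ((-6)² - N) = 4 + (36 - N) = 40 - N)
-258/(-436) + t(-19)/K = -258/(-436) + (40 - 1*(-19))/(-1/241) = -258*(-1/436) + (40 + 19)*(-241) = 129/218 + 59*(-241) = 129/218 - 14219 = -3099613/218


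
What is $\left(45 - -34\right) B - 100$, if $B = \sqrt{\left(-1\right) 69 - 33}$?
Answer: $-100 + 79 i \sqrt{102} \approx -100.0 + 797.86 i$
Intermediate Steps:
$B = i \sqrt{102}$ ($B = \sqrt{-69 - 33} = \sqrt{-102} = i \sqrt{102} \approx 10.1 i$)
$\left(45 - -34\right) B - 100 = \left(45 - -34\right) i \sqrt{102} - 100 = \left(45 + 34\right) i \sqrt{102} - 100 = 79 i \sqrt{102} - 100 = -100 + 79 i \sqrt{102}$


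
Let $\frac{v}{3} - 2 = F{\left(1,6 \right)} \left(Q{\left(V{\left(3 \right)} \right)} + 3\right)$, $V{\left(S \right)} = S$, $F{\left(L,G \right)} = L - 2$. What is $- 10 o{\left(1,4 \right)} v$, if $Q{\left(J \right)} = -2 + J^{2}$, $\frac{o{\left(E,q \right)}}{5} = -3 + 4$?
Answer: $1200$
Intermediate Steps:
$o{\left(E,q \right)} = 5$ ($o{\left(E,q \right)} = 5 \left(-3 + 4\right) = 5 \cdot 1 = 5$)
$F{\left(L,G \right)} = -2 + L$
$v = -24$ ($v = 6 + 3 \left(-2 + 1\right) \left(\left(-2 + 3^{2}\right) + 3\right) = 6 + 3 \left(- (\left(-2 + 9\right) + 3)\right) = 6 + 3 \left(- (7 + 3)\right) = 6 + 3 \left(\left(-1\right) 10\right) = 6 + 3 \left(-10\right) = 6 - 30 = -24$)
$- 10 o{\left(1,4 \right)} v = \left(-10\right) 5 \left(-24\right) = \left(-50\right) \left(-24\right) = 1200$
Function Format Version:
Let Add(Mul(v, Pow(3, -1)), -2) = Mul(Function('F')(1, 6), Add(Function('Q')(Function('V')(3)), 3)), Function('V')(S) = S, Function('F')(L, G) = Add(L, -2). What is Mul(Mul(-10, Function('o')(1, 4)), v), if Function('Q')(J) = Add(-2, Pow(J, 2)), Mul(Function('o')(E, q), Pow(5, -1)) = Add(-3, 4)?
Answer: 1200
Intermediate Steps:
Function('o')(E, q) = 5 (Function('o')(E, q) = Mul(5, Add(-3, 4)) = Mul(5, 1) = 5)
Function('F')(L, G) = Add(-2, L)
v = -24 (v = Add(6, Mul(3, Mul(Add(-2, 1), Add(Add(-2, Pow(3, 2)), 3)))) = Add(6, Mul(3, Mul(-1, Add(Add(-2, 9), 3)))) = Add(6, Mul(3, Mul(-1, Add(7, 3)))) = Add(6, Mul(3, Mul(-1, 10))) = Add(6, Mul(3, -10)) = Add(6, -30) = -24)
Mul(Mul(-10, Function('o')(1, 4)), v) = Mul(Mul(-10, 5), -24) = Mul(-50, -24) = 1200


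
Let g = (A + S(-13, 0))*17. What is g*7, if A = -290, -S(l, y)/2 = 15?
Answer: -38080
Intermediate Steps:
S(l, y) = -30 (S(l, y) = -2*15 = -30)
g = -5440 (g = (-290 - 30)*17 = -320*17 = -5440)
g*7 = -5440*7 = -38080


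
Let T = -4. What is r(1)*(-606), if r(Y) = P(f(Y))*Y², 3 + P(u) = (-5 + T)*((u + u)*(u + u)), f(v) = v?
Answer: 23634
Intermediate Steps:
P(u) = -3 - 36*u² (P(u) = -3 + (-5 - 4)*((u + u)*(u + u)) = -3 - 9*2*u*2*u = -3 - 36*u²)
r(Y) = Y²*(-3 - 36*Y²) (r(Y) = (-3 - 36*Y²)*Y² = Y²*(-3 - 36*Y²))
r(1)*(-606) = (1²*(-3 - 36*1²))*(-606) = (1*(-3 - 36*1))*(-606) = (1*(-3 - 36))*(-606) = (1*(-39))*(-606) = -39*(-606) = 23634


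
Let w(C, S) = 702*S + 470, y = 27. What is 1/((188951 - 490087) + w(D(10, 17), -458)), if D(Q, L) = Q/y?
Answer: -1/622182 ≈ -1.6072e-6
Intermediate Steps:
D(Q, L) = Q/27
w(C, S) = 470 + 702*S
1/((188951 - 490087) + w(D(10, 17), -458)) = 1/((188951 - 490087) + (470 + 702*(-458))) = 1/(-301136 + (470 - 321516)) = 1/(-301136 - 321046) = 1/(-622182) = -1/622182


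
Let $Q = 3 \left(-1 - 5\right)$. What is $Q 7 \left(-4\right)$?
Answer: $504$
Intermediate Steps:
$Q = -18$ ($Q = 3 \left(-6\right) = -18$)
$Q 7 \left(-4\right) = \left(-18\right) 7 \left(-4\right) = \left(-126\right) \left(-4\right) = 504$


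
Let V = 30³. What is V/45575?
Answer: 1080/1823 ≈ 0.59243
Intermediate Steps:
V = 27000
V/45575 = 27000/45575 = 27000*(1/45575) = 1080/1823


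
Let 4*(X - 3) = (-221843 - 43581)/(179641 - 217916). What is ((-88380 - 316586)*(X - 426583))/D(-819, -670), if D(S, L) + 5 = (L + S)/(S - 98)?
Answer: -757899874800072046/14812425 ≈ -5.1167e+10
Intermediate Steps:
X = 181181/38275 (X = 3 + ((-221843 - 43581)/(179641 - 217916))/4 = 3 + (-265424/(-38275))/4 = 3 + (-265424*(-1/38275))/4 = 3 + (1/4)*(265424/38275) = 3 + 66356/38275 = 181181/38275 ≈ 4.7337)
D(S, L) = -5 + (L + S)/(-98 + S) (D(S, L) = -5 + (L + S)/(S - 98) = -5 + (L + S)/(-98 + S))
((-88380 - 316586)*(X - 426583))/D(-819, -670) = ((-88380 - 316586)*(181181/38275 - 426583))/(((490 - 670 - 4*(-819))/(-98 - 819))) = (-404966*(-16327283144/38275))/(((490 - 670 + 3276)/(-917))) = 6611994545693104/(38275*((-1/917*3096))) = 6611994545693104/(38275*(-3096/917)) = (6611994545693104/38275)*(-917/3096) = -757899874800072046/14812425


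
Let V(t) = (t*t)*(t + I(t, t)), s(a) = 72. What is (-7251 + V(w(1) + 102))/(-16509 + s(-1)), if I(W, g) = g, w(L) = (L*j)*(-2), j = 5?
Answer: -1550125/16437 ≈ -94.307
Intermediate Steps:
w(L) = -10*L (w(L) = (L*5)*(-2) = (5*L)*(-2) = -10*L)
V(t) = 2*t³ (V(t) = (t*t)*(t + t) = t²*(2*t) = 2*t³)
(-7251 + V(w(1) + 102))/(-16509 + s(-1)) = (-7251 + 2*(-10*1 + 102)³)/(-16509 + 72) = (-7251 + 2*(-10 + 102)³)/(-16437) = (-7251 + 2*92³)*(-1/16437) = (-7251 + 2*778688)*(-1/16437) = (-7251 + 1557376)*(-1/16437) = 1550125*(-1/16437) = -1550125/16437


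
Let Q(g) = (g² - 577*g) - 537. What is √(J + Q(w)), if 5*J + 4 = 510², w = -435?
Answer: √12292555/5 ≈ 701.21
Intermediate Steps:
Q(g) = -537 + g² - 577*g
J = 260096/5 (J = -⅘ + (⅕)*510² = -⅘ + (⅕)*260100 = -⅘ + 52020 = 260096/5 ≈ 52019.)
√(J + Q(w)) = √(260096/5 + (-537 + (-435)² - 577*(-435))) = √(260096/5 + (-537 + 189225 + 250995)) = √(260096/5 + 439683) = √(2458511/5) = √12292555/5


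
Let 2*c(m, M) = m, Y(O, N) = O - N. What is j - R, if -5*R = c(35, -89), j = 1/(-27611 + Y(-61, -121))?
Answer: 192855/55102 ≈ 3.5000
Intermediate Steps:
c(m, M) = m/2
j = -1/27551 (j = 1/(-27611 + (-61 - 1*(-121))) = 1/(-27611 + (-61 + 121)) = 1/(-27611 + 60) = 1/(-27551) = -1/27551 ≈ -3.6296e-5)
R = -7/2 (R = -35/10 = -⅕*35/2 = -7/2 ≈ -3.5000)
j - R = -1/27551 - 1*(-7/2) = -1/27551 + 7/2 = 192855/55102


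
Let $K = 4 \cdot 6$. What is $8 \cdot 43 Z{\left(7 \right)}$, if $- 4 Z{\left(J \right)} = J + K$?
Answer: $-2666$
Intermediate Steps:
$K = 24$
$Z{\left(J \right)} = -6 - \frac{J}{4}$ ($Z{\left(J \right)} = - \frac{J + 24}{4} = - \frac{24 + J}{4} = -6 - \frac{J}{4}$)
$8 \cdot 43 Z{\left(7 \right)} = 8 \cdot 43 \left(-6 - \frac{7}{4}\right) = 344 \left(-6 - \frac{7}{4}\right) = 344 \left(- \frac{31}{4}\right) = -2666$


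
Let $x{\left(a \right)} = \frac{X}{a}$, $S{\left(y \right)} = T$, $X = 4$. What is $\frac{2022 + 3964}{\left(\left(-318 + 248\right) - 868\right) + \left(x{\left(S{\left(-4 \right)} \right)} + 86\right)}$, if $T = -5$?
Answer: $- \frac{365}{52} \approx -7.0192$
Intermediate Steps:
$S{\left(y \right)} = -5$
$x{\left(a \right)} = \frac{4}{a}$
$\frac{2022 + 3964}{\left(\left(-318 + 248\right) - 868\right) + \left(x{\left(S{\left(-4 \right)} \right)} + 86\right)} = \frac{2022 + 3964}{\left(\left(-318 + 248\right) - 868\right) + \left(\frac{4}{-5} + 86\right)} = \frac{5986}{\left(-70 - 868\right) + \left(4 \left(- \frac{1}{5}\right) + 86\right)} = \frac{5986}{-938 + \left(- \frac{4}{5} + 86\right)} = \frac{5986}{-938 + \frac{426}{5}} = \frac{5986}{- \frac{4264}{5}} = 5986 \left(- \frac{5}{4264}\right) = - \frac{365}{52}$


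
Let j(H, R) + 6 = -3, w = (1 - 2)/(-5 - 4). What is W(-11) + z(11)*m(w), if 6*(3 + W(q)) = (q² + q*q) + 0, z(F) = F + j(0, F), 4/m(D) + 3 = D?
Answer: 1348/39 ≈ 34.564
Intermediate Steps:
w = ⅑ (w = -1/(-9) = -1*(-⅑) = ⅑ ≈ 0.11111)
m(D) = 4/(-3 + D)
j(H, R) = -9 (j(H, R) = -6 - 3 = -9)
z(F) = -9 + F (z(F) = F - 9 = -9 + F)
W(q) = -3 + q²/3 (W(q) = -3 + ((q² + q*q) + 0)/6 = -3 + ((q² + q²) + 0)/6 = -3 + (2*q² + 0)/6 = -3 + (2*q²)/6 = -3 + q²/3)
W(-11) + z(11)*m(w) = (-3 + (⅓)*(-11)²) + (-9 + 11)*(4/(-3 + ⅑)) = (-3 + (⅓)*121) + 2*(4/(-26/9)) = (-3 + 121/3) + 2*(4*(-9/26)) = 112/3 + 2*(-18/13) = 112/3 - 36/13 = 1348/39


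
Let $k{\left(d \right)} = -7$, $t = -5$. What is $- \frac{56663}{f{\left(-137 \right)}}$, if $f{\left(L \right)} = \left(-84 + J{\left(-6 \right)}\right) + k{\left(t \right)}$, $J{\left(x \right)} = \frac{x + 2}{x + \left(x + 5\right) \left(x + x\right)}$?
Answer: $\frac{169989}{275} \approx 618.14$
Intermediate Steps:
$J{\left(x \right)} = \frac{2 + x}{x + 2 x \left(5 + x\right)}$ ($J{\left(x \right)} = \frac{2 + x}{x + \left(5 + x\right) 2 x} = \frac{2 + x}{x + 2 x \left(5 + x\right)}$)
$f{\left(L \right)} = - \frac{275}{3}$ ($f{\left(L \right)} = \left(-84 + \frac{2 - 6}{\left(-6\right) \left(11 + 2 \left(-6\right)\right)}\right) - 7 = \left(-84 - \frac{1}{6} \frac{1}{11 - 12} \left(-4\right)\right) - 7 = \left(-84 - \frac{1}{6} \frac{1}{-1} \left(-4\right)\right) - 7 = \left(-84 - \left(- \frac{1}{6}\right) \left(-4\right)\right) - 7 = \left(-84 - \frac{2}{3}\right) - 7 = - \frac{254}{3} - 7 = - \frac{275}{3}$)
$- \frac{56663}{f{\left(-137 \right)}} = - \frac{56663}{- \frac{275}{3}} = \left(-56663\right) \left(- \frac{3}{275}\right) = \frac{169989}{275}$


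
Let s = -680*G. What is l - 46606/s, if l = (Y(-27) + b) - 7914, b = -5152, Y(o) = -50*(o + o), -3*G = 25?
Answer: -88180909/8500 ≈ -10374.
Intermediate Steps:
G = -25/3 (G = -1/3*25 = -25/3 ≈ -8.3333)
Y(o) = -100*o
s = 17000/3 (s = -680*(-25/3) = 17000/3 ≈ 5666.7)
l = -10366 (l = (-100*(-27) - 5152) - 7914 = (2700 - 5152) - 7914 = -2452 - 7914 = -10366)
l - 46606/s = -10366 - 46606/17000/3 = -10366 - 46606*3/17000 = -10366 - 69909/8500 = -88180909/8500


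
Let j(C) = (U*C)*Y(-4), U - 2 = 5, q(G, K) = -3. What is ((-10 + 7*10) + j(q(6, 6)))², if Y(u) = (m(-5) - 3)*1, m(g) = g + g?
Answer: 110889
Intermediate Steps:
m(g) = 2*g
U = 7 (U = 2 + 5 = 7)
Y(u) = -13 (Y(u) = (2*(-5) - 3)*1 = (-10 - 3)*1 = -13*1 = -13)
j(C) = -91*C (j(C) = (7*C)*(-13) = -91*C)
((-10 + 7*10) + j(q(6, 6)))² = ((-10 + 7*10) - 91*(-3))² = ((-10 + 70) + 273)² = (60 + 273)² = 333² = 110889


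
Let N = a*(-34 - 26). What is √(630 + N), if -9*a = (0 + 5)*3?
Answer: √730 ≈ 27.019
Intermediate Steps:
a = -5/3 (a = -(0 + 5)*3/9 = -5*3/9 = -⅑*15 = -5/3 ≈ -1.6667)
N = 100 (N = -5*(-34 - 26)/3 = -5/3*(-60) = 100)
√(630 + N) = √(630 + 100) = √730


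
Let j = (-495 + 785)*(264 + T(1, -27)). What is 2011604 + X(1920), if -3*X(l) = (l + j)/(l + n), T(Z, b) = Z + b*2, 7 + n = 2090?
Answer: 24157289326/12009 ≈ 2.0116e+6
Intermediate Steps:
n = 2083 (n = -7 + 2090 = 2083)
T(Z, b) = Z + 2*b
j = 61190 (j = (-495 + 785)*(264 + (1 + 2*(-27))) = 290*(264 + (1 - 54)) = 290*(264 - 53) = 290*211 = 61190)
X(l) = -(61190 + l)/(3*(2083 + l)) (X(l) = -(l + 61190)/(3*(l + 2083)) = -(61190 + l)/(3*(2083 + l)))
2011604 + X(1920) = 2011604 + (-61190 - 1*1920)/(3*(2083 + 1920)) = 2011604 + (⅓)*(-61190 - 1920)/4003 = 2011604 + (⅓)*(1/4003)*(-63110) = 2011604 - 63110/12009 = 24157289326/12009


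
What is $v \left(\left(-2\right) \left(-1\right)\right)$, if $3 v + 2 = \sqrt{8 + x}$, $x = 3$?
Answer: $- \frac{4}{3} + \frac{2 \sqrt{11}}{3} \approx 0.87775$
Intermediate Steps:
$v = - \frac{2}{3} + \frac{\sqrt{11}}{3}$ ($v = - \frac{2}{3} + \frac{\sqrt{8 + 3}}{3} = - \frac{2}{3} + \frac{\sqrt{11}}{3} \approx 0.43887$)
$v \left(\left(-2\right) \left(-1\right)\right) = \left(- \frac{2}{3} + \frac{\sqrt{11}}{3}\right) \left(\left(-2\right) \left(-1\right)\right) = \left(- \frac{2}{3} + \frac{\sqrt{11}}{3}\right) 2 = - \frac{4}{3} + \frac{2 \sqrt{11}}{3}$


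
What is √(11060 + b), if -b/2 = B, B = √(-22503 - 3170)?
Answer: √(11060 - 2*I*√25673) ≈ 105.18 - 1.523*I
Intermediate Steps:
B = I*√25673 (B = √(-25673) = I*√25673 ≈ 160.23*I)
b = -2*I*√25673 ≈ -320.46*I
√(11060 + b) = √(11060 - 2*I*√25673)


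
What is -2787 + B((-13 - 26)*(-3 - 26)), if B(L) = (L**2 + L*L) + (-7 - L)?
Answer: 2554397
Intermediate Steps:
B(L) = -7 - L + 2*L**2 (B(L) = (L**2 + L**2) + (-7 - L) = 2*L**2 + (-7 - L) = -7 - L + 2*L**2)
-2787 + B((-13 - 26)*(-3 - 26)) = -2787 + (-7 - (-13 - 26)*(-3 - 26) + 2*((-13 - 26)*(-3 - 26))**2) = -2787 + (-7 - (-39)*(-29) + 2*(-39*(-29))**2) = -2787 + (-7 - 1*1131 + 2*1131**2) = -2787 + (-7 - 1131 + 2*1279161) = -2787 + (-7 - 1131 + 2558322) = -2787 + 2557184 = 2554397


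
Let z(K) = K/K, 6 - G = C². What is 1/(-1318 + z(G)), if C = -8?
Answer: -1/1317 ≈ -0.00075930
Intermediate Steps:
G = -58 (G = 6 - 1*(-8)² = 6 - 1*64 = 6 - 64 = -58)
z(K) = 1
1/(-1318 + z(G)) = 1/(-1318 + 1) = 1/(-1317) = -1/1317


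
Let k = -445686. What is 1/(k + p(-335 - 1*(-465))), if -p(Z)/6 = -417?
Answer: -1/443184 ≈ -2.2564e-6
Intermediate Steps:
p(Z) = 2502 (p(Z) = -6*(-417) = 2502)
1/(k + p(-335 - 1*(-465))) = 1/(-445686 + 2502) = 1/(-443184) = -1/443184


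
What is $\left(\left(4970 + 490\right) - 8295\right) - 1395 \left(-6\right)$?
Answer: $5535$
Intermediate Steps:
$\left(\left(4970 + 490\right) - 8295\right) - 1395 \left(-6\right) = \left(5460 - 8295\right) - -8370 = -2835 + 8370 = 5535$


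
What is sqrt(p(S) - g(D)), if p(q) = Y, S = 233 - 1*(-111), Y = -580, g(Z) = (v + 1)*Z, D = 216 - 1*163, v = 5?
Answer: I*sqrt(898) ≈ 29.967*I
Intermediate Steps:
D = 53 (D = 216 - 163 = 53)
g(Z) = 6*Z (g(Z) = (5 + 1)*Z = 6*Z)
S = 344 (S = 233 + 111 = 344)
p(q) = -580
sqrt(p(S) - g(D)) = sqrt(-580 - 6*53) = sqrt(-580 - 1*318) = sqrt(-580 - 318) = sqrt(-898) = I*sqrt(898)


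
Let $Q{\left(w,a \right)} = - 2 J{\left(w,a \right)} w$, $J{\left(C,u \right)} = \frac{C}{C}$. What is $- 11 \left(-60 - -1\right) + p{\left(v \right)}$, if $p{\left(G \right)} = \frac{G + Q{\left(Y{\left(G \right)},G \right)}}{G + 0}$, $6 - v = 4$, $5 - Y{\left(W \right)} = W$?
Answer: $647$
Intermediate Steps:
$Y{\left(W \right)} = 5 - W$
$J{\left(C,u \right)} = 1$
$v = 2$ ($v = 6 - 4 = 2$)
$Q{\left(w,a \right)} = - 2 w$ ($Q{\left(w,a \right)} = \left(-2\right) 1 w = - 2 w$)
$p{\left(G \right)} = \frac{-10 + 3 G}{G}$ ($p{\left(G \right)} = \frac{G - 2 \left(5 - G\right)}{G + 0} = \frac{G + \left(-10 + 2 G\right)}{G} = \frac{-10 + 3 G}{G}$)
$- 11 \left(-60 - -1\right) + p{\left(v \right)} = - 11 \left(-60 - -1\right) + \left(3 - \frac{10}{2}\right) = - 11 \left(-60 + 1\right) + \left(3 - 5\right) = \left(-11\right) \left(-59\right) + \left(3 - 5\right) = 649 - 2 = 647$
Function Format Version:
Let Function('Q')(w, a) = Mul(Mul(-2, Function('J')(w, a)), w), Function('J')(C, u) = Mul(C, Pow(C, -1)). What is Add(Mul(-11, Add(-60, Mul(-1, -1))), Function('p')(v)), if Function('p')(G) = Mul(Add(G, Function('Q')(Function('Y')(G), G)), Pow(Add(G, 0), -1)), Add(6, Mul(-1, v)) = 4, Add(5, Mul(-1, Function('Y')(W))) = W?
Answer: 647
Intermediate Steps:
Function('Y')(W) = Add(5, Mul(-1, W))
Function('J')(C, u) = 1
v = 2 (v = Add(6, Mul(-1, 4)) = Add(6, -4) = 2)
Function('Q')(w, a) = Mul(-2, w) (Function('Q')(w, a) = Mul(Mul(-2, 1), w) = Mul(-2, w))
Function('p')(G) = Mul(Pow(G, -1), Add(-10, Mul(3, G))) (Function('p')(G) = Mul(Add(G, Mul(-2, Add(5, Mul(-1, G)))), Pow(Add(G, 0), -1)) = Mul(Add(G, Add(-10, Mul(2, G))), Pow(G, -1)) = Mul(Add(-10, Mul(3, G)), Pow(G, -1)) = Mul(Pow(G, -1), Add(-10, Mul(3, G))))
Add(Mul(-11, Add(-60, Mul(-1, -1))), Function('p')(v)) = Add(Mul(-11, Add(-60, Mul(-1, -1))), Add(3, Mul(-10, Pow(2, -1)))) = Add(Mul(-11, Add(-60, 1)), Add(3, Mul(-10, Rational(1, 2)))) = Add(Mul(-11, -59), Add(3, -5)) = Add(649, -2) = 647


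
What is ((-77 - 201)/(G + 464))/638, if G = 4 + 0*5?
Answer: -139/149292 ≈ -0.00093106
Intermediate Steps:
G = 4 (G = 4 + 0 = 4)
((-77 - 201)/(G + 464))/638 = ((-77 - 201)/(4 + 464))/638 = -278/468*(1/638) = -278*1/468*(1/638) = -139/234*1/638 = -139/149292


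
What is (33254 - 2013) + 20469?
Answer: 51710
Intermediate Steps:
(33254 - 2013) + 20469 = 31241 + 20469 = 51710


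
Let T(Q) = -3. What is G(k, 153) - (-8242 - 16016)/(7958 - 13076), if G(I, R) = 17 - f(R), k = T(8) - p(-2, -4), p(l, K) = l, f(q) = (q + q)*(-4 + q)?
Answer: -38881224/853 ≈ -45582.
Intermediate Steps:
f(q) = 2*q*(-4 + q) (f(q) = (2*q)*(-4 + q) = 2*q*(-4 + q))
k = -1 (k = -3 - 1*(-2) = -3 + 2 = -1)
G(I, R) = 17 - 2*R*(-4 + R)
G(k, 153) - (-8242 - 16016)/(7958 - 13076) = (17 - 2*153*(-4 + 153)) - (-8242 - 16016)/(7958 - 13076) = (17 - 2*153*149) - (-24258)/(-5118) = (17 - 45594) - (-24258)*(-1)/5118 = -45577 - 1*4043/853 = -45577 - 4043/853 = -38881224/853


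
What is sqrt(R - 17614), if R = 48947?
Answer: sqrt(31333) ≈ 177.01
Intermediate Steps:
sqrt(R - 17614) = sqrt(48947 - 17614) = sqrt(31333)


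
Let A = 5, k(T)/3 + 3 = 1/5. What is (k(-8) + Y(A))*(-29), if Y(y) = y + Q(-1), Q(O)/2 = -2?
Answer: 1073/5 ≈ 214.60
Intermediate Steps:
k(T) = -42/5 (k(T) = -9 + 3/5 = -9 + 3*(⅕) = -9 + ⅗ = -42/5)
Q(O) = -4 (Q(O) = 2*(-2) = -4)
Y(y) = -4 + y (Y(y) = y - 4 = -4 + y)
(k(-8) + Y(A))*(-29) = (-42/5 + (-4 + 5))*(-29) = (-42/5 + 1)*(-29) = -37/5*(-29) = 1073/5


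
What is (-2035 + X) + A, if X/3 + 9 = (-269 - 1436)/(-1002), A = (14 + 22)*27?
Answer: -362355/334 ≈ -1084.9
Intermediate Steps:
A = 972 (A = 36*27 = 972)
X = -7313/334 (X = -27 + 3*((-269 - 1436)/(-1002)) = -27 + 3*(-1705*(-1/1002)) = -27 + 3*(1705/1002) = -27 + 1705/334 = -7313/334 ≈ -21.895)
(-2035 + X) + A = (-2035 - 7313/334) + 972 = -687003/334 + 972 = -362355/334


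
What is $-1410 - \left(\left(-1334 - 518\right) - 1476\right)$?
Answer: $1918$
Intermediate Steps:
$-1410 - \left(\left(-1334 - 518\right) - 1476\right) = -1410 - \left(-1852 - 1476\right) = -1410 - -3328 = -1410 + 3328 = 1918$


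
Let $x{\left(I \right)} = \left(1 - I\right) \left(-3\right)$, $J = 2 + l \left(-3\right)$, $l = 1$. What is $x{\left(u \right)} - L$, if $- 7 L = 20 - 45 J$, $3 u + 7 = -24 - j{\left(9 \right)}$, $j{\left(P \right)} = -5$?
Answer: $- \frac{138}{7} \approx -19.714$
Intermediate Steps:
$J = -1$ ($J = 2 + 1 \left(-3\right) = 2 - 3 = -1$)
$u = - \frac{26}{3}$ ($u = - \frac{7}{3} + \frac{-24 - -5}{3} = - \frac{7}{3} + \frac{-24 + 5}{3} = - \frac{7}{3} + \frac{1}{3} \left(-19\right) = - \frac{7}{3} - \frac{19}{3} = - \frac{26}{3} \approx -8.6667$)
$L = - \frac{65}{7}$ ($L = - \frac{20 - -45}{7} = - \frac{20 + 45}{7} = \left(- \frac{1}{7}\right) 65 = - \frac{65}{7} \approx -9.2857$)
$x{\left(I \right)} = -3 + 3 I$
$x{\left(u \right)} - L = \left(-3 + 3 \left(- \frac{26}{3}\right)\right) - - \frac{65}{7} = \left(-3 - 26\right) + \frac{65}{7} = -29 + \frac{65}{7} = - \frac{138}{7}$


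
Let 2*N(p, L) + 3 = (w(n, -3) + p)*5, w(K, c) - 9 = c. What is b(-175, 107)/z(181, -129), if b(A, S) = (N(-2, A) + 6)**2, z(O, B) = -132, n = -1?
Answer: -841/528 ≈ -1.5928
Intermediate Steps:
w(K, c) = 9 + c
N(p, L) = 27/2 + 5*p/2 (N(p, L) = -3/2 + (((9 - 3) + p)*5)/2 = -3/2 + ((6 + p)*5)/2 = -3/2 + (30 + 5*p)/2 = -3/2 + (15 + 5*p/2) = 27/2 + 5*p/2)
b(A, S) = 841/4 (b(A, S) = ((27/2 + (5/2)*(-2)) + 6)**2 = ((27/2 - 5) + 6)**2 = (17/2 + 6)**2 = (29/2)**2 = 841/4)
b(-175, 107)/z(181, -129) = (841/4)/(-132) = (841/4)*(-1/132) = -841/528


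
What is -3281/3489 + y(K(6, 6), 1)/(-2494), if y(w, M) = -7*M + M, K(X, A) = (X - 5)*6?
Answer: -4080940/4350783 ≈ -0.93798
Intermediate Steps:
K(X, A) = -30 + 6*X (K(X, A) = (-5 + X)*6 = -30 + 6*X)
y(w, M) = -6*M
-3281/3489 + y(K(6, 6), 1)/(-2494) = -3281/3489 - 6*1/(-2494) = -3281*1/3489 - 6*(-1/2494) = -3281/3489 + 3/1247 = -4080940/4350783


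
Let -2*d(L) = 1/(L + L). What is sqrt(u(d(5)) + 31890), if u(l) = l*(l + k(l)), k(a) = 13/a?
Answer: sqrt(12761201)/20 ≈ 178.61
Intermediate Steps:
d(L) = -1/(4*L) (d(L) = -1/(2*(L + L)) = -1/(2*L)/2 = -1/(4*L))
u(l) = l*(l + 13/l)
sqrt(u(d(5)) + 31890) = sqrt((13 + (-1/4/5)**2) + 31890) = sqrt((13 + (-1/4*1/5)**2) + 31890) = sqrt((13 + (-1/20)**2) + 31890) = sqrt((13 + 1/400) + 31890) = sqrt(5201/400 + 31890) = sqrt(12761201/400) = sqrt(12761201)/20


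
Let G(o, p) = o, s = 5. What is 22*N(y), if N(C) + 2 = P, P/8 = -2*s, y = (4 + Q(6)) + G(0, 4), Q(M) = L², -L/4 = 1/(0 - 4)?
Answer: -1804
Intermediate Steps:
L = 1 (L = -4/(0 - 4) = -4/(-4) = -4*(-¼) = 1)
Q(M) = 1 (Q(M) = 1² = 1)
y = 5 (y = (4 + 1) + 0 = 5 + 0 = 5)
P = -80 (P = 8*(-2*5) = 8*(-10) = -80)
N(C) = -82 (N(C) = -2 - 80 = -82)
22*N(y) = 22*(-82) = -1804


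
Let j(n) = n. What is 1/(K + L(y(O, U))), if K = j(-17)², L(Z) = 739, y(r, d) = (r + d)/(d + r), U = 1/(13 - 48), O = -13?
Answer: 1/1028 ≈ 0.00097276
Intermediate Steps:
U = -1/35 (U = 1/(-35) = -1/35 ≈ -0.028571)
y(r, d) = 1 (y(r, d) = (d + r)/(d + r) = 1)
K = 289 (K = (-17)² = 289)
1/(K + L(y(O, U))) = 1/(289 + 739) = 1/1028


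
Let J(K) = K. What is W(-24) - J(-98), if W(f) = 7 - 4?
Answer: 101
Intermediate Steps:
W(f) = 3
W(-24) - J(-98) = 3 - 1*(-98) = 3 + 98 = 101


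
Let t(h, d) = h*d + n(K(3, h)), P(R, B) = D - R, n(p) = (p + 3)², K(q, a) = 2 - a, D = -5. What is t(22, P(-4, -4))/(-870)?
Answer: -89/290 ≈ -0.30690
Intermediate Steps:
n(p) = (3 + p)²
P(R, B) = -5 - R
t(h, d) = (5 - h)² + d*h (t(h, d) = h*d + (3 + (2 - h))² = d*h + (5 - h)² = (5 - h)² + d*h)
t(22, P(-4, -4))/(-870) = ((-5 + 22)² + (-5 - 1*(-4))*22)/(-870) = (17² + (-5 + 4)*22)*(-1/870) = (289 - 1*22)*(-1/870) = (289 - 22)*(-1/870) = 267*(-1/870) = -89/290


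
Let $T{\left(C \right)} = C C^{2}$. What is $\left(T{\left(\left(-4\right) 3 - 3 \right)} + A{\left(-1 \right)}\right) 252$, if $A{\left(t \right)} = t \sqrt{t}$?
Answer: $-850500 - 252 i \approx -8.505 \cdot 10^{5} - 252.0 i$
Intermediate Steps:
$A{\left(t \right)} = t^{\frac{3}{2}}$
$T{\left(C \right)} = C^{3}$
$\left(T{\left(\left(-4\right) 3 - 3 \right)} + A{\left(-1 \right)}\right) 252 = \left(\left(\left(-4\right) 3 - 3\right)^{3} + \left(-1\right)^{\frac{3}{2}}\right) 252 = \left(\left(-12 - 3\right)^{3} - i\right) 252 = \left(\left(-15\right)^{3} - i\right) 252 = \left(-3375 - i\right) 252 = -850500 - 252 i$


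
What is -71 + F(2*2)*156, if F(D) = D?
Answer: 553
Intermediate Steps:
-71 + F(2*2)*156 = -71 + (2*2)*156 = -71 + 4*156 = -71 + 624 = 553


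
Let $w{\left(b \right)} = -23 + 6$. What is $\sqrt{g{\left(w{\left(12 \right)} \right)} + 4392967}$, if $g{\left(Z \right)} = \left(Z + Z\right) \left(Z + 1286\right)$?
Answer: $\sqrt{4349821} \approx 2085.6$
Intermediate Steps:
$w{\left(b \right)} = -17$
$g{\left(Z \right)} = 2 Z \left(1286 + Z\right)$
$\sqrt{g{\left(w{\left(12 \right)} \right)} + 4392967} = \sqrt{2 \left(-17\right) \left(1286 - 17\right) + 4392967} = \sqrt{2 \left(-17\right) 1269 + 4392967} = \sqrt{-43146 + 4392967} = \sqrt{4349821}$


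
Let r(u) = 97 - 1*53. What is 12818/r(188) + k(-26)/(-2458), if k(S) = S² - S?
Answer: 7868939/27038 ≈ 291.03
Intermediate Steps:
r(u) = 44 (r(u) = 97 - 53 = 44)
12818/r(188) + k(-26)/(-2458) = 12818/44 - 26*(-1 - 26)/(-2458) = 12818*(1/44) - 26*(-27)*(-1/2458) = 6409/22 + 702*(-1/2458) = 6409/22 - 351/1229 = 7868939/27038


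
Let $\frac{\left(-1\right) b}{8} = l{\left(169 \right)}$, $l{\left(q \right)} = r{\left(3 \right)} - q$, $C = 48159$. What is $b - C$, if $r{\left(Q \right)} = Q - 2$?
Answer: $-46815$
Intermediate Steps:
$r{\left(Q \right)} = -2 + Q$
$l{\left(q \right)} = 1 - q$ ($l{\left(q \right)} = \left(-2 + 3\right) - q = 1 - q$)
$b = 1344$ ($b = - 8 \left(1 - 169\right) = \left(-8\right) \left(-168\right) = 1344$)
$b - C = 1344 - 48159 = -46815$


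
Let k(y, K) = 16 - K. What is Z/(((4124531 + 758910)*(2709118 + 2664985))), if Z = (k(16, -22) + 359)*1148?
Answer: 65108/3749159275489 ≈ 1.7366e-8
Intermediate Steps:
Z = 455756 (Z = ((16 - 1*(-22)) + 359)*1148 = ((16 + 22) + 359)*1148 = (38 + 359)*1148 = 397*1148 = 455756)
Z/(((4124531 + 758910)*(2709118 + 2664985))) = 455756/(((4124531 + 758910)*(2709118 + 2664985))) = 455756/((4883441*5374103)) = 455756/26244114928423 = 455756*(1/26244114928423) = 65108/3749159275489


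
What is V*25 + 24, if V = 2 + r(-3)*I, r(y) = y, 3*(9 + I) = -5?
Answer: 874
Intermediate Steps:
I = -32/3 (I = -9 + (⅓)*(-5) = -9 - 5/3 = -32/3 ≈ -10.667)
V = 34 (V = 2 - 3*(-32/3) = 2 + 32 = 34)
V*25 + 24 = 34*25 + 24 = 850 + 24 = 874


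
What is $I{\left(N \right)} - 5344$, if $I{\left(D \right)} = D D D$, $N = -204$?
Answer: $-8495008$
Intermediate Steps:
$I{\left(D \right)} = D^{3}$ ($I{\left(D \right)} = D^{2} D = D^{3}$)
$I{\left(N \right)} - 5344 = \left(-204\right)^{3} - 5344 = -8489664 - 5344 = -8495008$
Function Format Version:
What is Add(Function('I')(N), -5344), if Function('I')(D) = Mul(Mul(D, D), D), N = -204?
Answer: -8495008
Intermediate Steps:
Function('I')(D) = Pow(D, 3) (Function('I')(D) = Mul(Pow(D, 2), D) = Pow(D, 3))
Add(Function('I')(N), -5344) = Add(Pow(-204, 3), -5344) = Add(-8489664, -5344) = -8495008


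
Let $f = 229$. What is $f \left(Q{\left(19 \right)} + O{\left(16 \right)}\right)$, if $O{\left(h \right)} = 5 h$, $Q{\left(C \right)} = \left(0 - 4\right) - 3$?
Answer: $16717$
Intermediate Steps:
$Q{\left(C \right)} = -7$ ($Q{\left(C \right)} = -4 - 3 = -7$)
$f \left(Q{\left(19 \right)} + O{\left(16 \right)}\right) = 229 \left(-7 + 5 \cdot 16\right) = 229 \left(-7 + 80\right) = 229 \cdot 73 = 16717$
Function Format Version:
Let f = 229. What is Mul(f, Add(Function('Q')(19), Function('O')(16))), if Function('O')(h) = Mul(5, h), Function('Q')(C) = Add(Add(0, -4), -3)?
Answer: 16717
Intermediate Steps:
Function('Q')(C) = -7 (Function('Q')(C) = Add(-4, -3) = -7)
Mul(f, Add(Function('Q')(19), Function('O')(16))) = Mul(229, Add(-7, Mul(5, 16))) = Mul(229, Add(-7, 80)) = Mul(229, 73) = 16717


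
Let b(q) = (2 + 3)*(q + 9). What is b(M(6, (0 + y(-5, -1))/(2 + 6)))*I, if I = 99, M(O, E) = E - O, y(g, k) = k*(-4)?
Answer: 3465/2 ≈ 1732.5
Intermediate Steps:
y(g, k) = -4*k
b(q) = 45 + 5*q (b(q) = 5*(9 + q) = 45 + 5*q)
b(M(6, (0 + y(-5, -1))/(2 + 6)))*I = (45 + 5*((0 - 4*(-1))/(2 + 6) - 1*6))*99 = (45 + 5*((0 + 4)/8 - 6))*99 = (45 + 5*(4*(⅛) - 6))*99 = (45 + 5*(½ - 6))*99 = (45 + 5*(-11/2))*99 = (45 - 55/2)*99 = (35/2)*99 = 3465/2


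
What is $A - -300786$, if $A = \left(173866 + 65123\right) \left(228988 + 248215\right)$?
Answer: $114046568553$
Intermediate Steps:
$A = 114046267767$ ($A = 238989 \cdot 477203 = 114046267767$)
$A - -300786 = 114046267767 - -300786 = 114046267767 + 300786 = 114046568553$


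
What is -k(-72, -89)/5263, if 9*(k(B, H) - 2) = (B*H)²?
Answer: -4562498/5263 ≈ -866.90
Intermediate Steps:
k(B, H) = 2 + B²*H²/9 (k(B, H) = 2 + (B*H)²/9 = 2 + (B²*H²)/9 = 2 + B²*H²/9)
-k(-72, -89)/5263 = -(2 + (⅑)*(-72)²*(-89)²)/5263 = -(2 + (⅑)*5184*7921)*(1/5263) = -(2 + 4562496)*(1/5263) = -1*4562498*(1/5263) = -4562498*1/5263 = -4562498/5263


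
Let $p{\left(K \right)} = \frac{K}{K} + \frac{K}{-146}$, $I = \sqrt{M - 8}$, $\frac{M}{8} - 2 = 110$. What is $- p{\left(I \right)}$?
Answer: $-1 + \frac{\sqrt{222}}{73} \approx -0.79589$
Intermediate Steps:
$M = 896$ ($M = 16 + 8 \cdot 110 = 16 + 880 = 896$)
$I = 2 \sqrt{222}$ ($I = \sqrt{896 - 8} = \sqrt{888} = 2 \sqrt{222} \approx 29.799$)
$p{\left(K \right)} = 1 - \frac{K}{146}$ ($p{\left(K \right)} = 1 + K \left(- \frac{1}{146}\right) = 1 - \frac{K}{146}$)
$- p{\left(I \right)} = - (1 - \frac{2 \sqrt{222}}{146}) = - (1 - \frac{\sqrt{222}}{73}) = -1 + \frac{\sqrt{222}}{73}$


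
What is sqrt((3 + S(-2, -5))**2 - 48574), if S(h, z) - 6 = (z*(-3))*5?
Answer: I*sqrt(41518) ≈ 203.76*I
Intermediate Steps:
S(h, z) = 6 - 15*z (S(h, z) = 6 + (z*(-3))*5 = 6 - 3*z*5 = 6 - 15*z)
sqrt((3 + S(-2, -5))**2 - 48574) = sqrt((3 + (6 - 15*(-5)))**2 - 48574) = sqrt((3 + (6 + 75))**2 - 48574) = sqrt((3 + 81)**2 - 48574) = sqrt(84**2 - 48574) = sqrt(7056 - 48574) = sqrt(-41518) = I*sqrt(41518)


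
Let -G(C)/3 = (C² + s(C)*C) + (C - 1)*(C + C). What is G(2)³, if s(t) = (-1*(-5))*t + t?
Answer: -884736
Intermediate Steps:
s(t) = 6*t (s(t) = 5*t + t = 6*t)
G(C) = -21*C² - 6*C*(-1 + C) (G(C) = -3*((C² + (6*C)*C) + (C - 1)*(C + C)) = -3*((C² + 6*C²) + (-1 + C)*(2*C)) = -3*(7*C² + 2*C*(-1 + C)) = -21*C² - 6*C*(-1 + C))
G(2)³ = (3*2*(2 - 9*2))³ = (3*2*(2 - 18))³ = (3*2*(-16))³ = (-96)³ = -884736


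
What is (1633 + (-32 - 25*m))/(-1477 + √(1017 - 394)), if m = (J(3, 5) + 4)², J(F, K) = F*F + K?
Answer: 1371289/311558 + 6499*√623/2180906 ≈ 4.4758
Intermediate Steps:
J(F, K) = K + F² (J(F, K) = F² + K = K + F²)
m = 324 (m = ((5 + 3²) + 4)² = ((5 + 9) + 4)² = (14 + 4)² = 18² = 324)
(1633 + (-32 - 25*m))/(-1477 + √(1017 - 394)) = (1633 + (-32 - 25*324))/(-1477 + √(1017 - 394)) = (1633 + (-32 - 8100))/(-1477 + √623) = (1633 - 8132)/(-1477 + √623) = -6499/(-1477 + √623)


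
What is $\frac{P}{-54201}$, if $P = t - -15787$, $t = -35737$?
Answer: $\frac{950}{2581} \approx 0.36807$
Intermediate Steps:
$P = -19950$ ($P = -35737 - -15787 = -35737 + 15787 = -19950$)
$\frac{P}{-54201} = - \frac{19950}{-54201} = \left(-19950\right) \left(- \frac{1}{54201}\right) = \frac{950}{2581}$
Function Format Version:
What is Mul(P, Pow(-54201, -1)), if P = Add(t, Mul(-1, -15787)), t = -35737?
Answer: Rational(950, 2581) ≈ 0.36807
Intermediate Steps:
P = -19950 (P = Add(-35737, Mul(-1, -15787)) = Add(-35737, 15787) = -19950)
Mul(P, Pow(-54201, -1)) = Mul(-19950, Pow(-54201, -1)) = Mul(-19950, Rational(-1, 54201)) = Rational(950, 2581)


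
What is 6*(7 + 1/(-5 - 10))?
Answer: 208/5 ≈ 41.600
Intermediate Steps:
6*(7 + 1/(-5 - 10)) = 6*(7 + 1/(-15)) = 6*(7 - 1/15) = 6*(104/15) = 208/5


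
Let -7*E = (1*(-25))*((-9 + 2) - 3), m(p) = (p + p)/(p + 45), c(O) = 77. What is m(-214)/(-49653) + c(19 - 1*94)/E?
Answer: -4523048423/2097839250 ≈ -2.1561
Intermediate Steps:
m(p) = 2*p/(45 + p) (m(p) = (2*p)/(45 + p) = 2*p/(45 + p))
E = -250/7 (E = -1*(-25)*((-9 + 2) - 3)/7 = -(-25)*(-7 - 3)/7 = -(-25)*(-10)/7 = -⅐*250 = -250/7 ≈ -35.714)
m(-214)/(-49653) + c(19 - 1*94)/E = (2*(-214)/(45 - 214))/(-49653) + 77/(-250/7) = (2*(-214)/(-169))*(-1/49653) + 77*(-7/250) = (2*(-214)*(-1/169))*(-1/49653) - 539/250 = (428/169)*(-1/49653) - 539/250 = -428/8391357 - 539/250 = -4523048423/2097839250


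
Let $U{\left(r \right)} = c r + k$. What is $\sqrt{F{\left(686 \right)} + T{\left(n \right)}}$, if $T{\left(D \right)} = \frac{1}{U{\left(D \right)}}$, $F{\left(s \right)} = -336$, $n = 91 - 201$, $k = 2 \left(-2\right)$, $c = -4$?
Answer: $\frac{i \sqrt{15967955}}{218} \approx 18.33 i$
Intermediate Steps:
$k = -4$
$n = -110$
$U{\left(r \right)} = -4 - 4 r$ ($U{\left(r \right)} = - 4 r - 4 = -4 - 4 r$)
$T{\left(D \right)} = \frac{1}{-4 - 4 D}$
$\sqrt{F{\left(686 \right)} + T{\left(n \right)}} = \sqrt{-336 - \frac{1}{4 + 4 \left(-110\right)}} = \sqrt{-336 - \frac{1}{4 - 440}} = \sqrt{-336 - \frac{1}{-436}} = \sqrt{-336 - - \frac{1}{436}} = \sqrt{-336 + \frac{1}{436}} = \sqrt{- \frac{146495}{436}} = \frac{i \sqrt{15967955}}{218}$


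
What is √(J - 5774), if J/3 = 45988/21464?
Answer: I*√166071223238/5366 ≈ 75.945*I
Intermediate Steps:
J = 34491/5366 (J = 3*(45988/21464) = 3*(45988*(1/21464)) = 3*(11497/5366) = 34491/5366 ≈ 6.4277)
√(J - 5774) = √(34491/5366 - 5774) = √(-30948793/5366) = I*√166071223238/5366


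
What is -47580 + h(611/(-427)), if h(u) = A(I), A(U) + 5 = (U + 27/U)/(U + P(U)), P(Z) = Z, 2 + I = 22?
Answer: -38067573/800 ≈ -47584.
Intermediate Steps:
I = 20 (I = -2 + 22 = 20)
A(U) = -5 + (U + 27/U)/(2*U) (A(U) = -5 + (U + 27/U)/(U + U) = -5 + (U + 27/U)/((2*U)) = -5 + (U + 27/U)*(1/(2*U)) = -5 + (U + 27/U)/(2*U))
h(u) = -3573/800 (h(u) = -9/2 + (27/2)/20² = -9/2 + (27/2)*(1/400) = -9/2 + 27/800 = -3573/800)
-47580 + h(611/(-427)) = -47580 - 3573/800 = -38067573/800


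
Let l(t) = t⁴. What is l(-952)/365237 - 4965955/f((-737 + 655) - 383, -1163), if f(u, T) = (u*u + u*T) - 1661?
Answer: 620440204175183009/275885055083 ≈ 2.2489e+6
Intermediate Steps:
f(u, T) = -1661 + u² + T*u (f(u, T) = (u² + T*u) - 1661 = -1661 + u² + T*u)
l(-952)/365237 - 4965955/f((-737 + 655) - 383, -1163) = (-952)⁴/365237 - 4965955/(-1661 + ((-737 + 655) - 383)² - 1163*((-737 + 655) - 383)) = 821386940416*(1/365237) - 4965955/(-1661 + (-82 - 383)² - 1163*(-82 - 383)) = 821386940416/365237 - 4965955/(-1661 + (-465)² - 1163*(-465)) = 821386940416/365237 - 4965955/(-1661 + 216225 + 540795) = 821386940416/365237 - 4965955/755359 = 620440204175183009/275885055083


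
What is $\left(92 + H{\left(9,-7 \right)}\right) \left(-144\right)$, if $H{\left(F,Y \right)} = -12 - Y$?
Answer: $-12528$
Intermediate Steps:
$\left(92 + H{\left(9,-7 \right)}\right) \left(-144\right) = \left(92 - 5\right) \left(-144\right) = 87 \left(-144\right) = -12528$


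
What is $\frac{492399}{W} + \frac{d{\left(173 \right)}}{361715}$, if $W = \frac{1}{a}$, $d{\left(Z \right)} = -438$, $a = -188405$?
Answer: $- \frac{459677498463231}{4955} \approx -9.277 \cdot 10^{10}$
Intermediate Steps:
$W = - \frac{1}{188405}$ ($W = \frac{1}{-188405} = - \frac{1}{188405} \approx -5.3077 \cdot 10^{-6}$)
$\frac{492399}{W} + \frac{d{\left(173 \right)}}{361715} = \frac{492399}{- \frac{1}{188405}} - \frac{438}{361715} = 492399 \left(-188405\right) - \frac{6}{4955} = -92770433595 - \frac{6}{4955} = - \frac{459677498463231}{4955}$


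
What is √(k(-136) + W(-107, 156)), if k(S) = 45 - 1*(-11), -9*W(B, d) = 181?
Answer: √323/3 ≈ 5.9907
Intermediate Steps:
W(B, d) = -181/9 (W(B, d) = -⅑*181 = -181/9)
k(S) = 56 (k(S) = 45 + 11 = 56)
√(k(-136) + W(-107, 156)) = √(56 - 181/9) = √(323/9) = √323/3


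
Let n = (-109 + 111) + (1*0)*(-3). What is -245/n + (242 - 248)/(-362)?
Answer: -44339/362 ≈ -122.48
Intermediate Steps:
n = 2 (n = 2 + 0*(-3) = 2 + 0 = 2)
-245/n + (242 - 248)/(-362) = -245/2 + (242 - 248)/(-362) = -245*½ - 6*(-1/362) = -245/2 + 3/181 = -44339/362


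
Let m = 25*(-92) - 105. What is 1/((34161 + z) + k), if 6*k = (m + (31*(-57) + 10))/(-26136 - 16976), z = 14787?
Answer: 129336/6330740609 ≈ 2.0430e-5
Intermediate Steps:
m = -2405 (m = -2300 - 105 = -2405)
k = 2081/129336 (k = ((-2405 + (31*(-57) + 10))/(-26136 - 16976))/6 = ((-2405 + (-1767 + 10))/(-43112))/6 = ((-2405 - 1757)*(-1/43112))/6 = (-4162*(-1/43112))/6 = (1/6)*(2081/21556) = 2081/129336 ≈ 0.016090)
1/((34161 + z) + k) = 1/((34161 + 14787) + 2081/129336) = 1/(48948 + 2081/129336) = 1/(6330740609/129336) = 129336/6330740609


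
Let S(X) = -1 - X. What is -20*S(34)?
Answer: 700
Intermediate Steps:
-20*S(34) = -20*(-1 - 1*34) = -20*(-1 - 34) = -20*(-35) = 700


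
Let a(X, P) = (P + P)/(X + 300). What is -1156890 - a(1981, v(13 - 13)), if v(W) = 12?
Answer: -2638866114/2281 ≈ -1.1569e+6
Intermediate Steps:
a(X, P) = 2*P/(300 + X) (a(X, P) = (2*P)/(300 + X) = 2*P/(300 + X))
-1156890 - a(1981, v(13 - 13)) = -1156890 - 2*12/(300 + 1981) = -1156890 - 2*12/2281 = -1156890 - 1*24/2281 = -1156890 - 24/2281 = -2638866114/2281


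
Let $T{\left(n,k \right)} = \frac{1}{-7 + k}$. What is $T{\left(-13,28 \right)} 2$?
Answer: $\frac{2}{21} \approx 0.095238$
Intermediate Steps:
$T{\left(-13,28 \right)} 2 = \frac{1}{-7 + 28} \cdot 2 = \frac{1}{21} \cdot 2 = \frac{2}{21}$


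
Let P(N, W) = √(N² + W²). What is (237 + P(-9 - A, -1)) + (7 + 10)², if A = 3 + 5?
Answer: 526 + √290 ≈ 543.03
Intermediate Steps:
A = 8
(237 + P(-9 - A, -1)) + (7 + 10)² = (237 + √((-9 - 1*8)² + (-1)²)) + (7 + 10)² = (237 + √((-9 - 8)² + 1)) + 17² = (237 + √((-17)² + 1)) + 289 = (237 + √(289 + 1)) + 289 = (237 + √290) + 289 = 526 + √290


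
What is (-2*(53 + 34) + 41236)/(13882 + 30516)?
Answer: 20531/22199 ≈ 0.92486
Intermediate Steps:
(-2*(53 + 34) + 41236)/(13882 + 30516) = (-2*87 + 41236)/44398 = (-174 + 41236)*(1/44398) = 41062*(1/44398) = 20531/22199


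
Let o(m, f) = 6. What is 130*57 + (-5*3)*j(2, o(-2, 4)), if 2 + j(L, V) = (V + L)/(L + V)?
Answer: 7425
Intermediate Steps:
j(L, V) = -1 (j(L, V) = -2 + (V + L)/(L + V) = -2 + (L + V)/(L + V) = -2 + 1 = -1)
130*57 + (-5*3)*j(2, o(-2, 4)) = 130*57 - 5*3*(-1) = 7410 - 15*(-1) = 7410 + 15 = 7425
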